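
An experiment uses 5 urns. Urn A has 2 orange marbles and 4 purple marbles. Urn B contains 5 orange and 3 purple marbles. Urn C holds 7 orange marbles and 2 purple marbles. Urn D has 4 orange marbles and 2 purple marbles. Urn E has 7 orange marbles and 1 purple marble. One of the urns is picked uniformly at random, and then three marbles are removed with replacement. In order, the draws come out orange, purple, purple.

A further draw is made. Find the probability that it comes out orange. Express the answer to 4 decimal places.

0.5399

For each hypothesis, P(data | H) works out to: P(data | urn A) = (2/6)(4/6)(4/6) = 0.14815; P(data | urn B) = (5/8)(3/8)(3/8) = 0.087891; P(data | urn C) = (7/9)(2/9)(2/9) = 0.038409; P(data | urn D) = (4/6)(2/6)(2/6) = 0.074074; P(data | urn E) = (7/8)(1/8)(1/8) = 0.013672.
The prior-weighted likelihoods are 1/5 · 0.14815 = 0.02963, 1/5 · 0.087891 = 0.017578, 1/5 · 0.038409 = 0.0076818, 1/5 · 0.074074 = 0.014815, 1/5 · 0.013672 = 0.0027344; summing to 0.072439.
Dividing through by the total gives posterior P(urn A | data) = 0.40903, P(urn B | data) = 0.24266, P(urn C | data) = 0.10604, P(urn D | data) = 0.20452, P(urn E | data) = 0.037747.
Averaging over the posterior, P(orange next | data) = (1/3)(0.40903) + (5/8)(0.24266) + (7/9)(0.10604) + (2/3)(0.20452) + (7/8)(0.037747) = 0.53986.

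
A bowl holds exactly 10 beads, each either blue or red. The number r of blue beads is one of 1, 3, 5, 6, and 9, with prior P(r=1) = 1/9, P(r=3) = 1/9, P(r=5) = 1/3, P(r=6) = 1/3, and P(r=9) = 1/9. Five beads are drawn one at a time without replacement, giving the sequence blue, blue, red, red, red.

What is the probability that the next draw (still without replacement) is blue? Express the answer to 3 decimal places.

0.590

Under each hypothesis, the probability of the observed sequence is: P(data | r = 1) = (1/10)(0/9) = 0; P(data | r = 3) = (3/10)(2/9)(7/8)(6/7)(5/6) = 1/24; P(data | r = 5) = (5/10)(4/9)(5/8)(4/7)(3/6) = 5/126; P(data | r = 6) = (6/10)(5/9)(4/8)(3/7)(2/6) = 1/42; P(data | r = 9) = (9/10)(8/9)(1/8)(0/7) = 0.
The prior-weighted likelihoods are 1/9 · 0 = 0, 1/9 · 1/24 = 1/216, 1/3 · 5/126 = 5/378, 1/3 · 1/42 = 1/126, 1/9 · 0 = 0; these sum to 13/504.
Dividing through by the total gives posterior P(r = 1 | data) = 0, P(r = 3 | data) = 7/39, P(r = 5 | data) = 20/39, P(r = 6 | data) = 4/13, P(r = 9 | data) = 0.
Averaging over the posterior, P(blue next | data) = (1/5)(7/39) + (3/5)(20/39) + (4/5)(4/13) = 23/39.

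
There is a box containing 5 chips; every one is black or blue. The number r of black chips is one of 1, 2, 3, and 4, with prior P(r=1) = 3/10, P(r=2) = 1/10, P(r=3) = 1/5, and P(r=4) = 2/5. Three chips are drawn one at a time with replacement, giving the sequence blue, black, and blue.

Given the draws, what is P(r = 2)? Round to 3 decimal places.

0.170

Compute the likelihood of the observed sequence for each case: P(data | r = 1) = (4/5)(1/5)(4/5) = 16/125; P(data | r = 2) = (3/5)(2/5)(3/5) = 18/125; P(data | r = 3) = (2/5)(3/5)(2/5) = 12/125; P(data | r = 4) = (1/5)(4/5)(1/5) = 4/125.
Weighting by the prior gives 3/10 · 16/125 = 24/625, 1/10 · 18/125 = 9/625, 1/5 · 12/125 = 12/625, 2/5 · 4/125 = 8/625; with total 53/625.
Hence P(r = 2 | data) = (9/625) / (53/625) = 9/53.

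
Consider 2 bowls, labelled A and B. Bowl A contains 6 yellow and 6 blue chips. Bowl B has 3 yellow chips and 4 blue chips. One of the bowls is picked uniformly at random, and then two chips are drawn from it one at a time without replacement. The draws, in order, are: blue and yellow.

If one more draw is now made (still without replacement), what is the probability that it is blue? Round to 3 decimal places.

Compute the likelihood of the observed sequence for each case: P(data | bowl A) = (6/12)(6/11) = 3/11; P(data | bowl B) = (4/7)(3/6) = 2/7.
Weighting by the prior gives 1/2 · 3/11 = 3/22, 1/2 · 2/7 = 1/7; summing to 43/154.
Dividing through by the total gives posterior P(bowl A | data) = 21/43, P(bowl B | data) = 22/43.
Averaging over the posterior, P(blue next | data) = (1/2)(21/43) + (3/5)(22/43) = 237/430.

0.551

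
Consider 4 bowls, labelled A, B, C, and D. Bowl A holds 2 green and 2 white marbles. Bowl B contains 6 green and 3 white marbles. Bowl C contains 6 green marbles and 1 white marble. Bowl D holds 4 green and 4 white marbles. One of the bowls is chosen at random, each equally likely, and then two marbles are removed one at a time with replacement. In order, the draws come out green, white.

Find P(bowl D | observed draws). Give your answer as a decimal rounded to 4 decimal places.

For each hypothesis, P(data | H) works out to: P(data | bowl A) = (2/4)(2/4) = 0.25; P(data | bowl B) = (6/9)(3/9) = 0.22222; P(data | bowl C) = (6/7)(1/7) = 0.12245; P(data | bowl D) = (4/8)(4/8) = 0.25.
Multiplying each by its prior: 1/4 · 0.25 = 0.0625, 1/4 · 0.22222 = 0.055556, 1/4 · 0.12245 = 0.030612, 1/4 · 0.25 = 0.0625; these sum to 0.21117.
Therefore the posterior P(bowl D | data) = (0.0625) / (0.21117) = 0.29597.

0.2960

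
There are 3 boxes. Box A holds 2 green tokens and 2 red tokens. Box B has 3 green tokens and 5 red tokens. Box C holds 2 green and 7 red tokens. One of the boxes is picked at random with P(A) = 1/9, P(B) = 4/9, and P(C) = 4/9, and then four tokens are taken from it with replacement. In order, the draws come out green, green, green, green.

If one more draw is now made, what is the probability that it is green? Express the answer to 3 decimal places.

0.417

Compute the likelihood of the observed sequence for each case: P(data | box A) = (2/4)(2/4)(2/4)(2/4) = 0.0625; P(data | box B) = (3/8)(3/8)(3/8)(3/8) = 0.019775; P(data | box C) = (2/9)(2/9)(2/9)(2/9) = 0.0024387.
Multiplying each by its prior: 1/9 · 0.0625 = 0.0069444, 4/9 · 0.019775 = 0.0087891, 4/9 · 0.0024387 = 0.0010838; with total 0.016817.
The posterior is then P(box A | data) = 0.41293, P(box B | data) = 0.52262, P(box C | data) = 0.064448.
So P(green next | data) = Σ P(green next | H) P(H | data) = (1/2)(0.41293) + (3/8)(0.52262) + (2/9)(0.064448) = 0.41677.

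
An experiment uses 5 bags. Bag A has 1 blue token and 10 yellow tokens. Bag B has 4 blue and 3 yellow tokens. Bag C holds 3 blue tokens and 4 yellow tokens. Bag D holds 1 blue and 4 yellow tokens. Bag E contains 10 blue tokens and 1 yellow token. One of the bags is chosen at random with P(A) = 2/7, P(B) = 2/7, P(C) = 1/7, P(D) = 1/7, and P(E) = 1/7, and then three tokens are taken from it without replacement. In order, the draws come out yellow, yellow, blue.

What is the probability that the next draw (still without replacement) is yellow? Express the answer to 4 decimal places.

For each hypothesis, P(data | H) works out to: P(data | bag A) = (10/11)(9/10)(1/9) = 1/11; P(data | bag B) = (3/7)(2/6)(4/5) = 4/35; P(data | bag C) = (4/7)(3/6)(3/5) = 6/35; P(data | bag D) = (4/5)(3/4)(1/3) = 1/5; P(data | bag E) = (1/11)(0/10) = 0.
Weighting by the prior gives 2/7 · 1/11 = 2/77, 2/7 · 4/35 = 8/245, 1/7 · 6/35 = 6/245, 1/7 · 1/5 = 1/35, 1/7 · 0 = 0; these sum to 43/385.
Normalising, the posterior is P(bag A | data) = 10/43, P(bag B | data) = 88/301, P(bag C | data) = 66/301, P(bag D | data) = 11/43, P(bag E | data) = 0.
So P(yellow next | data) = Σ P(yellow next | H) P(H | data) = (1)(10/43) + (1/4)(88/301) + (1/2)(66/301) + (1)(11/43) = 202/301.

0.6711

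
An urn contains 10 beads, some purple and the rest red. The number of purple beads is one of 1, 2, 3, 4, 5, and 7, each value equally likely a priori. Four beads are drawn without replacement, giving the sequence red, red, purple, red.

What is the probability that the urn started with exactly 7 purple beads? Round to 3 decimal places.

Compute the likelihood of the observed sequence for each case: P(data | r = 1) = (9/10)(8/9)(1/8)(7/7) = 1/10; P(data | r = 2) = (8/10)(7/9)(2/8)(6/7) = 2/15; P(data | r = 3) = (7/10)(6/9)(3/8)(5/7) = 1/8; P(data | r = 4) = (6/10)(5/9)(4/8)(4/7) = 2/21; P(data | r = 5) = (5/10)(4/9)(5/8)(3/7) = 5/84; P(data | r = 7) = (3/10)(2/9)(7/8)(1/7) = 1/120.
Multiplying each by its prior: 1/6 · 1/10 = 1/60, 1/6 · 2/15 = 1/45, 1/6 · 1/8 = 1/48, 1/6 · 2/21 = 1/63, 1/6 · 5/84 = 5/504, 1/6 · 1/120 = 1/720; summing to 73/840.
Therefore the posterior P(r = 7 | data) = (1/720) / (73/840) = 7/438.

0.016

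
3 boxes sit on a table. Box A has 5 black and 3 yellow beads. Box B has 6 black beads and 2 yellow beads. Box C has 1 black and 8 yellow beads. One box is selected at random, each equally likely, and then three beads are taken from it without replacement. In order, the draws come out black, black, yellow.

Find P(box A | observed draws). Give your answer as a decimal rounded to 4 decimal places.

0.5000

Under each hypothesis, the probability of the observed sequence is: P(data | box A) = (5/8)(4/7)(3/6) = 5/28; P(data | box B) = (6/8)(5/7)(2/6) = 5/28; P(data | box C) = (1/9)(0/8) = 0.
The prior-weighted likelihoods are 1/3 · 5/28 = 5/84, 1/3 · 5/28 = 5/84, 1/3 · 0 = 0; with total 5/42.
Hence P(box A | data) = (5/84) / (5/42) = 1/2.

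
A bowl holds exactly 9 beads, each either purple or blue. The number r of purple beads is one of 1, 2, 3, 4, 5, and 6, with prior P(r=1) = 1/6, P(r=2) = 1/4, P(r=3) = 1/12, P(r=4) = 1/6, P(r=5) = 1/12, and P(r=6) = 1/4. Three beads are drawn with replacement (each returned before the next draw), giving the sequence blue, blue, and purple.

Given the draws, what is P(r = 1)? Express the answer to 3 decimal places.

0.132

Compute the likelihood of the observed sequence for each case: P(data | r = 1) = (8/9)(8/9)(1/9) = 0.087791; P(data | r = 2) = (7/9)(7/9)(2/9) = 0.13443; P(data | r = 3) = (6/9)(6/9)(3/9) = 0.14815; P(data | r = 4) = (5/9)(5/9)(4/9) = 0.13717; P(data | r = 5) = (4/9)(4/9)(5/9) = 0.10974; P(data | r = 6) = (3/9)(3/9)(6/9) = 0.074074.
Multiplying each by its prior: 1/6 · 0.087791 = 0.014632, 1/4 · 0.13443 = 0.033608, 1/12 · 0.14815 = 0.012346, 1/6 · 0.13717 = 0.022862, 1/12 · 0.10974 = 0.0091449, 1/4 · 0.074074 = 0.018519; these sum to 0.11111.
Hence P(r = 1 | data) = (0.014632) / (0.11111) = 0.13169.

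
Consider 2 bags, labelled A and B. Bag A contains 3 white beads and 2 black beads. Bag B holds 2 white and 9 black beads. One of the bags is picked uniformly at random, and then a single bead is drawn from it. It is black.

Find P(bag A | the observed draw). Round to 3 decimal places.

0.328

Compute the likelihood of this draw for each case: P(data | bag A) = (2/5) = 2/5; P(data | bag B) = (9/11) = 9/11.
The prior-weighted likelihoods are 1/2 · 2/5 = 1/5, 1/2 · 9/11 = 9/22; with total 67/110.
By Bayes' rule, P(bag A | data) = (1/5) / (67/110) = 22/67.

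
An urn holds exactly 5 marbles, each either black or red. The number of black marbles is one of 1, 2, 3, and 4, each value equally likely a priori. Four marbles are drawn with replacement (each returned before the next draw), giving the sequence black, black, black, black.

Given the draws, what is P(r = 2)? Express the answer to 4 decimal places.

For each hypothesis, P(data | H) works out to: P(data | r = 1) = (1/5)(1/5)(1/5)(1/5) = 0.0016; P(data | r = 2) = (2/5)(2/5)(2/5)(2/5) = 0.0256; P(data | r = 3) = (3/5)(3/5)(3/5)(3/5) = 0.1296; P(data | r = 4) = (4/5)(4/5)(4/5)(4/5) = 0.4096.
Weighting by the prior gives 1/4 · 0.0016 = 0.0004, 1/4 · 0.0256 = 0.0064, 1/4 · 0.1296 = 0.0324, 1/4 · 0.4096 = 0.1024; summing to 0.1416.
Therefore the posterior P(r = 2 | data) = (0.0064) / (0.1416) = 0.045198.

0.0452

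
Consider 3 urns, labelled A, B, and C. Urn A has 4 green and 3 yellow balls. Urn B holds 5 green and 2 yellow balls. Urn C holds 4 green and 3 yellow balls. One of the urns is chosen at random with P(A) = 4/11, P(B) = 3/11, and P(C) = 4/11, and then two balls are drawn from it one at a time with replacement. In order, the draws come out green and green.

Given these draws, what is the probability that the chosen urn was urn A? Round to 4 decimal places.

0.3153

Under each hypothesis, the probability of the observed sequence is: P(data | urn A) = (4/7)(4/7) = 16/49; P(data | urn B) = (5/7)(5/7) = 25/49; P(data | urn C) = (4/7)(4/7) = 16/49.
Multiplying each by its prior: 4/11 · 16/49 = 64/539, 3/11 · 25/49 = 75/539, 4/11 · 16/49 = 64/539; these sum to 29/77.
So P(urn A | data) = (64/539) / (29/77) = 64/203.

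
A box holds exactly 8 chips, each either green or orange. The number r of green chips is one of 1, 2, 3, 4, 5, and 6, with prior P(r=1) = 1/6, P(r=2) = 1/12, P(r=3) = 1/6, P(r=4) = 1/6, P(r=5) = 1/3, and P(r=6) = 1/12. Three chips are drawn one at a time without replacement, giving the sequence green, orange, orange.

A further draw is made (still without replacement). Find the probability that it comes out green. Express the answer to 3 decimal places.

0.459

For each hypothesis, P(data | H) works out to: P(data | r = 1) = (1/8)(7/7)(6/6) = 1/8; P(data | r = 2) = (2/8)(6/7)(5/6) = 5/28; P(data | r = 3) = (3/8)(5/7)(4/6) = 5/28; P(data | r = 4) = (4/8)(4/7)(3/6) = 1/7; P(data | r = 5) = (5/8)(3/7)(2/6) = 5/56; P(data | r = 6) = (6/8)(2/7)(1/6) = 1/28.
Weighting by the prior gives 1/6 · 1/8 = 1/48, 1/12 · 5/28 = 5/336, 1/6 · 5/28 = 5/168, 1/6 · 1/7 = 1/42, 1/3 · 5/56 = 5/168, 1/12 · 1/28 = 1/336; summing to 41/336.
The posterior is then P(r = 1 | data) = 7/41, P(r = 2 | data) = 5/41, P(r = 3 | data) = 10/41, P(r = 4 | data) = 8/41, P(r = 5 | data) = 10/41, P(r = 6 | data) = 1/41.
Averaging over the posterior, P(green next | data) = (0)(7/41) + (1/5)(5/41) + (2/5)(10/41) + (3/5)(8/41) + (4/5)(10/41) + (1)(1/41) = 94/205.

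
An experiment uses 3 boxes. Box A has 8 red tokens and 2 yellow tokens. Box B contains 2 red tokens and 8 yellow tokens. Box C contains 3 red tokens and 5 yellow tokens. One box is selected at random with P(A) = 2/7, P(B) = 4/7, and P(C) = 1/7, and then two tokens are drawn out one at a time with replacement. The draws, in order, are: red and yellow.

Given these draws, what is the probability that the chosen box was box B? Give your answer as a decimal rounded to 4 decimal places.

0.5358

Under each hypothesis, the probability of the observed sequence is: P(data | box A) = (8/10)(2/10) = 0.16; P(data | box B) = (2/10)(8/10) = 0.16; P(data | box C) = (3/8)(5/8) = 0.23438.
The prior-weighted likelihoods are 2/7 · 0.16 = 0.045714, 4/7 · 0.16 = 0.091429, 1/7 · 0.23438 = 0.033482; these sum to 0.17062.
By Bayes' rule, P(box B | data) = (0.091429) / (0.17062) = 0.53585.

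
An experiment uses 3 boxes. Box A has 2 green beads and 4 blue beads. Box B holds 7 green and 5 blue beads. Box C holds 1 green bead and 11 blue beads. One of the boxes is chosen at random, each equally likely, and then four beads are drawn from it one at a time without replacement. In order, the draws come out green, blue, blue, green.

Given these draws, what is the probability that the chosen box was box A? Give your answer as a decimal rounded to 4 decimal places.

0.4853

For each hypothesis, P(data | H) works out to: P(data | box A) = (2/6)(4/5)(3/4)(1/3) = 0.066667; P(data | box B) = (7/12)(5/11)(4/10)(6/9) = 0.070707; P(data | box C) = (1/12)(11/11)(10/10)(0/9) = 0.
The prior-weighted likelihoods are 1/3 · 0.066667 = 0.022222, 1/3 · 0.070707 = 0.023569, 1/3 · 0 = 0; with total 0.045791.
Therefore the posterior P(box A | data) = (0.022222) / (0.045791) = 0.48529.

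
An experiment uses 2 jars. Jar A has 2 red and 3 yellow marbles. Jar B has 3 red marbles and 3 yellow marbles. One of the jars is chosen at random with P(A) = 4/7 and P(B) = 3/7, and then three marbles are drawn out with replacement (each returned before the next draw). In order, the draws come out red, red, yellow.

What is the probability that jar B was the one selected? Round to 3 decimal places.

0.494

Compute the likelihood of the observed sequence for each case: P(data | jar A) = (2/5)(2/5)(3/5) = 0.096; P(data | jar B) = (3/6)(3/6)(3/6) = 0.125.
Multiplying each by its prior: 4/7 · 0.096 = 0.054857, 3/7 · 0.125 = 0.053571; with total 0.10843.
Therefore the posterior P(jar B | data) = (0.053571) / (0.10843) = 0.49407.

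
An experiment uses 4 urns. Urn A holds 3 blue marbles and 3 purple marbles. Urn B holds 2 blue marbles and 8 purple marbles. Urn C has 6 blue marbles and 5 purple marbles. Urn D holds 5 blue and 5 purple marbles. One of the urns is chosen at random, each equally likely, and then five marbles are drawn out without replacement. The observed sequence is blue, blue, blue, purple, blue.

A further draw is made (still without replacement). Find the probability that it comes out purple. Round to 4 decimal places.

Under each hypothesis, the probability of the observed sequence is: P(data | urn A) = (3/6)(2/5)(1/4)(3/3)(0/2) = 0; P(data | urn B) = (2/10)(1/9)(0/8) = 0; P(data | urn C) = (6/11)(5/10)(4/9)(5/8)(3/7) = 0.032468; P(data | urn D) = (5/10)(4/9)(3/8)(5/7)(2/6) = 0.019841.
The prior-weighted likelihoods are 1/4 · 0 = 0, 1/4 · 0 = 0, 1/4 · 0.032468 = 0.0081169, 1/4 · 0.019841 = 0.0049603; summing to 0.013077.
The posterior is then P(urn A | data) = 0, P(urn B | data) = 0, P(urn C | data) = 0.62069, P(urn D | data) = 0.37931.
The predictive probability is P(purple next | data) = (2/3)(0.62069) + (4/5)(0.37931) = 0.71724.

0.7172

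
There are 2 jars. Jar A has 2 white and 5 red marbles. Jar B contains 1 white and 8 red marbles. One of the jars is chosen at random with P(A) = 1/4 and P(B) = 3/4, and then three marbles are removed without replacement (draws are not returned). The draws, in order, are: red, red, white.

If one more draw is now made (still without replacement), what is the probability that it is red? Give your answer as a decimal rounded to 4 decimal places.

Compute the likelihood of the observed sequence for each case: P(data | jar A) = (5/7)(4/6)(2/5) = 4/21; P(data | jar B) = (8/9)(7/8)(1/7) = 1/9.
Multiplying each by its prior: 1/4 · 4/21 = 1/21, 3/4 · 1/9 = 1/12; with total 11/84.
Normalising, the posterior is P(jar A | data) = 4/11, P(jar B | data) = 7/11.
The predictive probability is P(red next | data) = (3/4)(4/11) + (1)(7/11) = 10/11.

0.9091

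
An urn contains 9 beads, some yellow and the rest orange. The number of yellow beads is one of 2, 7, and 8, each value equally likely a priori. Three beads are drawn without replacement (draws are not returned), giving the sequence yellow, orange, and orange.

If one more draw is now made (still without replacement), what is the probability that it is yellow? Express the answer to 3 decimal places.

0.286

Compute the likelihood of the observed sequence for each case: P(data | r = 2) = (2/9)(7/8)(6/7) = 1/6; P(data | r = 7) = (7/9)(2/8)(1/7) = 1/36; P(data | r = 8) = (8/9)(1/8)(0/7) = 0.
Multiplying each by its prior: 1/3 · 1/6 = 1/18, 1/3 · 1/36 = 1/108, 1/3 · 0 = 0; these sum to 7/108.
The posterior is then P(r = 2 | data) = 6/7, P(r = 7 | data) = 1/7, P(r = 8 | data) = 0.
So P(yellow next | data) = Σ P(yellow next | H) P(H | data) = (1/6)(6/7) + (1)(1/7) = 2/7.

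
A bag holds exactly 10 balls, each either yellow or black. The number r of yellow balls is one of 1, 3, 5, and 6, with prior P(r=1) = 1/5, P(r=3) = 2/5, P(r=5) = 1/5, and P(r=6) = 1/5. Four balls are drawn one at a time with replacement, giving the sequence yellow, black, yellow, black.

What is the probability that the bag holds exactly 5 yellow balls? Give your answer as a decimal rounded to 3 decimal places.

Under each hypothesis, the probability of the observed sequence is: P(data | r = 1) = (1/10)(9/10)(1/10)(9/10) = 0.0081; P(data | r = 3) = (3/10)(7/10)(3/10)(7/10) = 0.0441; P(data | r = 5) = (5/10)(5/10)(5/10)(5/10) = 0.0625; P(data | r = 6) = (6/10)(4/10)(6/10)(4/10) = 0.0576.
Weighting by the prior gives 1/5 · 0.0081 = 0.00162, 2/5 · 0.0441 = 0.01764, 1/5 · 0.0625 = 0.0125, 1/5 · 0.0576 = 0.01152; with total 0.04328.
Hence P(r = 5 | data) = (0.0125) / (0.04328) = 0.28882.

0.289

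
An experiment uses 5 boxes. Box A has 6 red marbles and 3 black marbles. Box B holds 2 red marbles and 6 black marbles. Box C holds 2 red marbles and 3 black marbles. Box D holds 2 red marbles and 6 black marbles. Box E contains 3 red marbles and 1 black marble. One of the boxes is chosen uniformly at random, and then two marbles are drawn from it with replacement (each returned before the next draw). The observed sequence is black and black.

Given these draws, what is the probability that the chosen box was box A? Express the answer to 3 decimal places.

0.067

For each hypothesis, P(data | H) works out to: P(data | box A) = (3/9)(3/9) = 0.11111; P(data | box B) = (6/8)(6/8) = 0.5625; P(data | box C) = (3/5)(3/5) = 0.36; P(data | box D) = (6/8)(6/8) = 0.5625; P(data | box E) = (1/4)(1/4) = 0.0625.
Weighting by the prior gives 1/5 · 0.11111 = 0.022222, 1/5 · 0.5625 = 0.1125, 1/5 · 0.36 = 0.072, 1/5 · 0.5625 = 0.1125, 1/5 · 0.0625 = 0.0125; these sum to 0.33172.
By Bayes' rule, P(box A | data) = (0.022222) / (0.33172) = 0.06699.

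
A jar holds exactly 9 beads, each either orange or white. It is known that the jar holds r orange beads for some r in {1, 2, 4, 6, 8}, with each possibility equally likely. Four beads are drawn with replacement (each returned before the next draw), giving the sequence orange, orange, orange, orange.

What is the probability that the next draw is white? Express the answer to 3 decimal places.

For each hypothesis, P(data | H) works out to: P(data | r = 1) = (1/9)(1/9)(1/9)(1/9) = 0.00015242; P(data | r = 2) = (2/9)(2/9)(2/9)(2/9) = 0.0024387; P(data | r = 4) = (4/9)(4/9)(4/9)(4/9) = 0.039018; P(data | r = 6) = (6/9)(6/9)(6/9)(6/9) = 0.19753; P(data | r = 8) = (8/9)(8/9)(8/9)(8/9) = 0.6243.
Weighting by the prior gives 1/5 · 0.00015242 = 3.0483e-05, 1/5 · 0.0024387 = 0.00048773, 1/5 · 0.039018 = 0.0078037, 1/5 · 0.19753 = 0.039506, 1/5 · 0.6243 = 0.12486; these sum to 0.17269.
The posterior is then P(r = 1 | data) = 0.00017652, P(r = 2 | data) = 0.0028244, P(r = 4 | data) = 0.04519, P(r = 6 | data) = 0.22877, P(r = 8 | data) = 0.72304.
So P(white next | data) = Σ P(white next | H) P(H | data) = (8/9)(0.00017652) + (7/9)(0.0028244) + (5/9)(0.04519) + (1/3)(0.22877) + (1/9)(0.72304) = 0.18405.

0.184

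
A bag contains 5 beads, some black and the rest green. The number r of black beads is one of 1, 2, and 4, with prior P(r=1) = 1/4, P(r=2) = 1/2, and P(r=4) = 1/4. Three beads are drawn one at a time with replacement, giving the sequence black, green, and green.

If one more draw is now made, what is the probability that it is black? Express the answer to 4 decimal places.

0.3714

For each hypothesis, P(data | H) works out to: P(data | r = 1) = (1/5)(4/5)(4/5) = 16/125; P(data | r = 2) = (2/5)(3/5)(3/5) = 18/125; P(data | r = 4) = (4/5)(1/5)(1/5) = 4/125.
Multiplying each by its prior: 1/4 · 16/125 = 4/125, 1/2 · 18/125 = 9/125, 1/4 · 4/125 = 1/125; summing to 14/125.
Dividing through by the total gives posterior P(r = 1 | data) = 2/7, P(r = 2 | data) = 9/14, P(r = 4 | data) = 1/14.
The predictive probability is P(black next | data) = (1/5)(2/7) + (2/5)(9/14) + (4/5)(1/14) = 13/35.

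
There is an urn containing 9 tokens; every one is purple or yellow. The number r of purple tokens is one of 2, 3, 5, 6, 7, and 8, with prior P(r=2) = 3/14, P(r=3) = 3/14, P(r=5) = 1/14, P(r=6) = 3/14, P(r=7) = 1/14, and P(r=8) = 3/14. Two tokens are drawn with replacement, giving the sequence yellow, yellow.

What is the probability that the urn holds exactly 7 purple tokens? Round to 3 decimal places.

Compute the likelihood of the observed sequence for each case: P(data | r = 2) = (7/9)(7/9) = 0.60494; P(data | r = 3) = (6/9)(6/9) = 0.44444; P(data | r = 5) = (4/9)(4/9) = 0.19753; P(data | r = 6) = (3/9)(3/9) = 0.11111; P(data | r = 7) = (2/9)(2/9) = 0.049383; P(data | r = 8) = (1/9)(1/9) = 0.012346.
The prior-weighted likelihoods are 3/14 · 0.60494 = 0.12963, 3/14 · 0.44444 = 0.095238, 1/14 · 0.19753 = 0.014109, 3/14 · 0.11111 = 0.02381, 1/14 · 0.049383 = 0.0035273, 3/14 · 0.012346 = 0.0026455; these sum to 0.26896.
By Bayes' rule, P(r = 7 | data) = (0.0035273) / (0.26896) = 0.013115.

0.013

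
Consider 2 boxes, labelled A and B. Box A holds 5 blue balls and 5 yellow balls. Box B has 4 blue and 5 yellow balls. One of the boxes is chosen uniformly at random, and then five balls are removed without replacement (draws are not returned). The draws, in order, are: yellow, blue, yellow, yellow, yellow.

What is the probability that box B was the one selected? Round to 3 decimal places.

Compute the likelihood of the observed sequence for each case: P(data | box A) = (5/10)(5/9)(4/8)(3/7)(2/6) = 5/252; P(data | box B) = (5/9)(4/8)(4/7)(3/6)(2/5) = 2/63.
The prior-weighted likelihoods are 1/2 · 5/252 = 5/504, 1/2 · 2/63 = 1/63; these sum to 13/504.
Therefore the posterior P(box B | data) = (1/63) / (13/504) = 8/13.

0.615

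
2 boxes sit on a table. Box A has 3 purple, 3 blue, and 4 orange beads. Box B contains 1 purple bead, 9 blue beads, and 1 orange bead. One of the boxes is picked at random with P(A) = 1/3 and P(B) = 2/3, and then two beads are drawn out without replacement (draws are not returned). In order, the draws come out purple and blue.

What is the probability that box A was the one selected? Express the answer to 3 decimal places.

0.379

Under each hypothesis, the probability of the observed sequence is: P(data | box A) = (3/10)(3/9) = 1/10; P(data | box B) = (1/11)(9/10) = 9/110.
The prior-weighted likelihoods are 1/3 · 1/10 = 1/30, 2/3 · 9/110 = 3/55; these sum to 29/330.
Hence P(box A | data) = (1/30) / (29/330) = 11/29.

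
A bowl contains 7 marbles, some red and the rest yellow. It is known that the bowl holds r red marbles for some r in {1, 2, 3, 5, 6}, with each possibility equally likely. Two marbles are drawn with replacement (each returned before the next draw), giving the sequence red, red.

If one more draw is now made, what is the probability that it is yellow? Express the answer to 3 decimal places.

The likelihood of the observed sequence under each hypothesis: P(data | r = 1) = (1/7)(1/7) = 1/49; P(data | r = 2) = (2/7)(2/7) = 4/49; P(data | r = 3) = (3/7)(3/7) = 9/49; P(data | r = 5) = (5/7)(5/7) = 25/49; P(data | r = 6) = (6/7)(6/7) = 36/49.
Weighting by the prior gives 1/5 · 1/49 = 1/245, 1/5 · 4/49 = 4/245, 1/5 · 9/49 = 9/245, 1/5 · 25/49 = 5/49, 1/5 · 36/49 = 36/245; with total 15/49.
Normalising, the posterior is P(r = 1 | data) = 1/75, P(r = 2 | data) = 4/75, P(r = 3 | data) = 3/25, P(r = 5 | data) = 1/3, P(r = 6 | data) = 12/25.
So P(yellow next | data) = Σ P(yellow next | H) P(H | data) = (6/7)(1/75) + (5/7)(4/75) + (4/7)(3/25) + (2/7)(1/3) + (1/7)(12/25) = 148/525.

0.282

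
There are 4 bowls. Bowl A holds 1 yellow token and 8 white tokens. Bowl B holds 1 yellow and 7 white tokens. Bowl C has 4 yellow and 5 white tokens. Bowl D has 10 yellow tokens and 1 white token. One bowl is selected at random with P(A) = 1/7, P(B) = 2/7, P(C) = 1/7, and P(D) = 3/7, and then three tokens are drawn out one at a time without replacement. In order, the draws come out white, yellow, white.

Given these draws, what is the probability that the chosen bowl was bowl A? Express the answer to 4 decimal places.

0.2137

Under each hypothesis, the probability of the observed sequence is: P(data | bowl A) = (8/9)(1/8)(7/7) = 0.11111; P(data | bowl B) = (7/8)(1/7)(6/6) = 0.125; P(data | bowl C) = (5/9)(4/8)(4/7) = 0.15873; P(data | bowl D) = (1/11)(10/10)(0/9) = 0.
Multiplying each by its prior: 1/7 · 0.11111 = 0.015873, 2/7 · 0.125 = 0.035714, 1/7 · 0.15873 = 0.022676, 3/7 · 0 = 0; these sum to 0.074263.
Therefore the posterior P(bowl A | data) = (0.015873) / (0.074263) = 0.21374.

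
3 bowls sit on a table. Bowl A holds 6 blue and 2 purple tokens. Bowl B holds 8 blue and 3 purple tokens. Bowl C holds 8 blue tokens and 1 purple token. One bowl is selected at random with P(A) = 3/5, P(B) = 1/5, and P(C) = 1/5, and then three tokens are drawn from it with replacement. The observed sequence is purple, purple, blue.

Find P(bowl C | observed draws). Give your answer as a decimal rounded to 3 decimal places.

0.053

For each hypothesis, P(data | H) works out to: P(data | bowl A) = (2/8)(2/8)(6/8) = 0.046875; P(data | bowl B) = (3/11)(3/11)(8/11) = 0.054095; P(data | bowl C) = (1/9)(1/9)(8/9) = 0.010974.
Multiplying each by its prior: 3/5 · 0.046875 = 0.028125, 1/5 · 0.054095 = 0.010819, 1/5 · 0.010974 = 0.0021948; with total 0.041139.
Hence P(bowl C | data) = (0.0021948) / (0.041139) = 0.053351.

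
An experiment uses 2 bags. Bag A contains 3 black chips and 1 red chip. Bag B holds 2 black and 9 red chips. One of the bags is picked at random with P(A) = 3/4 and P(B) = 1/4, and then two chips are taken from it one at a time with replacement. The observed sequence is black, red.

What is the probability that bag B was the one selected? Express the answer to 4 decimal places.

0.2092

Compute the likelihood of the observed sequence for each case: P(data | bag A) = (3/4)(1/4) = 0.1875; P(data | bag B) = (2/11)(9/11) = 0.14876.
Multiplying each by its prior: 3/4 · 0.1875 = 0.14062, 1/4 · 0.14876 = 0.03719; summing to 0.17782.
So P(bag B | data) = (0.03719) / (0.17782) = 0.20915.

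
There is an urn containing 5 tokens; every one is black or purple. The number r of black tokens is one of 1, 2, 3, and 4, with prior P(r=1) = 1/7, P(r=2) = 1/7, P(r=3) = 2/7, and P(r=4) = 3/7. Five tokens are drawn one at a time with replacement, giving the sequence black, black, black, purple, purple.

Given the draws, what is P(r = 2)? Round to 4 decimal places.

0.1452

Under each hypothesis, the probability of the observed sequence is: P(data | r = 1) = (1/5)(1/5)(1/5)(4/5)(4/5) = 0.00512; P(data | r = 2) = (2/5)(2/5)(2/5)(3/5)(3/5) = 0.02304; P(data | r = 3) = (3/5)(3/5)(3/5)(2/5)(2/5) = 0.03456; P(data | r = 4) = (4/5)(4/5)(4/5)(1/5)(1/5) = 0.02048.
The prior-weighted likelihoods are 1/7 · 0.00512 = 0.00073143, 1/7 · 0.02304 = 0.0032914, 2/7 · 0.03456 = 0.0098743, 3/7 · 0.02048 = 0.0087771; summing to 0.022674.
So P(r = 2 | data) = (0.0032914) / (0.022674) = 0.14516.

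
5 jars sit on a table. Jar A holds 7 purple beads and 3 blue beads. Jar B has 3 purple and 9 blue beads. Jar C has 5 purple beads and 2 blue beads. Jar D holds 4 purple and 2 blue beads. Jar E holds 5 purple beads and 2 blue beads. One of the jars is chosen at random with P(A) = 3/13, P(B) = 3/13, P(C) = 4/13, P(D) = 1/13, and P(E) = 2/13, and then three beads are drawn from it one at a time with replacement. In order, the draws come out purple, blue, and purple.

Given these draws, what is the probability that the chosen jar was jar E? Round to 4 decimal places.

0.1817

The likelihood of the observed sequence under each hypothesis: P(data | jar A) = (7/10)(3/10)(7/10) = 0.147; P(data | jar B) = (3/12)(9/12)(3/12) = 0.046875; P(data | jar C) = (5/7)(2/7)(5/7) = 0.14577; P(data | jar D) = (4/6)(2/6)(4/6) = 0.14815; P(data | jar E) = (5/7)(2/7)(5/7) = 0.14577.
Multiplying each by its prior: 3/13 · 0.147 = 0.033923, 3/13 · 0.046875 = 0.010817, 4/13 · 0.14577 = 0.044853, 1/13 · 0.14815 = 0.011396, 2/13 · 0.14577 = 0.022427; with total 0.12342.
By Bayes' rule, P(jar E | data) = (0.022427) / (0.12342) = 0.18172.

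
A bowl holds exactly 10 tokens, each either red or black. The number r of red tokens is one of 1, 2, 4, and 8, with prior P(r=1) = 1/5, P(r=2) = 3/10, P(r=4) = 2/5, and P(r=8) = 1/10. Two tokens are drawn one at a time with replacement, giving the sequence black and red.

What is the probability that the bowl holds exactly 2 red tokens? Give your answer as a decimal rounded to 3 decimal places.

For each hypothesis, P(data | H) works out to: P(data | r = 1) = (9/10)(1/10) = 9/100; P(data | r = 2) = (8/10)(2/10) = 4/25; P(data | r = 4) = (6/10)(4/10) = 6/25; P(data | r = 8) = (2/10)(8/10) = 4/25.
Weighting by the prior gives 1/5 · 9/100 = 9/500, 3/10 · 4/25 = 6/125, 2/5 · 6/25 = 12/125, 1/10 · 4/25 = 2/125; these sum to 89/500.
Hence P(r = 2 | data) = (6/125) / (89/500) = 24/89.

0.270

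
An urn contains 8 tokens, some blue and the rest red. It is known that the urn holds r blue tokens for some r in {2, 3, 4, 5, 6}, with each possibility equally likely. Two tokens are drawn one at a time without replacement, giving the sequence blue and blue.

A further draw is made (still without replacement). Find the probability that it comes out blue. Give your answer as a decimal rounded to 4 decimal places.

For each hypothesis, P(data | H) works out to: P(data | r = 2) = (2/8)(1/7) = 1/28; P(data | r = 3) = (3/8)(2/7) = 3/28; P(data | r = 4) = (4/8)(3/7) = 3/14; P(data | r = 5) = (5/8)(4/7) = 5/14; P(data | r = 6) = (6/8)(5/7) = 15/28.
Multiplying each by its prior: 1/5 · 1/28 = 1/140, 1/5 · 3/28 = 3/140, 1/5 · 3/14 = 3/70, 1/5 · 5/14 = 1/14, 1/5 · 15/28 = 3/28; summing to 1/4.
Normalising, the posterior is P(r = 2 | data) = 1/35, P(r = 3 | data) = 3/35, P(r = 4 | data) = 6/35, P(r = 5 | data) = 2/7, P(r = 6 | data) = 3/7.
Averaging over the posterior, P(blue next | data) = (0)(1/35) + (1/6)(3/35) + (1/3)(6/35) + (1/2)(2/7) + (2/3)(3/7) = 1/2.

0.5000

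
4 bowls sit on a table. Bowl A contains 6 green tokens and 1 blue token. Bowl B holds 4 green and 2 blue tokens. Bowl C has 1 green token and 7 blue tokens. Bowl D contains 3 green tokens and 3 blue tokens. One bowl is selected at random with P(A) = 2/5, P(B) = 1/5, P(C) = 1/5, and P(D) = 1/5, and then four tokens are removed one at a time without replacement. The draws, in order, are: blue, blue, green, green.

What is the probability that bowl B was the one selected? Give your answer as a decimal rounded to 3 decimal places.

0.400

Under each hypothesis, the probability of the observed sequence is: P(data | bowl A) = (1/7)(0/6) = 0; P(data | bowl B) = (2/6)(1/5)(4/4)(3/3) = 1/15; P(data | bowl C) = (7/8)(6/7)(1/6)(0/5) = 0; P(data | bowl D) = (3/6)(2/5)(3/4)(2/3) = 1/10.
Multiplying each by its prior: 2/5 · 0 = 0, 1/5 · 1/15 = 1/75, 1/5 · 0 = 0, 1/5 · 1/10 = 1/50; these sum to 1/30.
Therefore the posterior P(bowl B | data) = (1/75) / (1/30) = 2/5.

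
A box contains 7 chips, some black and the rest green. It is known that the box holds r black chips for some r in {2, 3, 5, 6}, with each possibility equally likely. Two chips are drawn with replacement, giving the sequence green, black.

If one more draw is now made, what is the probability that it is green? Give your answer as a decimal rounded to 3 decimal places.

0.466

The likelihood of the observed sequence under each hypothesis: P(data | r = 2) = (5/7)(2/7) = 10/49; P(data | r = 3) = (4/7)(3/7) = 12/49; P(data | r = 5) = (2/7)(5/7) = 10/49; P(data | r = 6) = (1/7)(6/7) = 6/49.
Weighting by the prior gives 1/4 · 10/49 = 5/98, 1/4 · 12/49 = 3/49, 1/4 · 10/49 = 5/98, 1/4 · 6/49 = 3/98; these sum to 19/98.
Dividing through by the total gives posterior P(r = 2 | data) = 5/19, P(r = 3 | data) = 6/19, P(r = 5 | data) = 5/19, P(r = 6 | data) = 3/19.
Averaging over the posterior, P(green next | data) = (5/7)(5/19) + (4/7)(6/19) + (2/7)(5/19) + (1/7)(3/19) = 62/133.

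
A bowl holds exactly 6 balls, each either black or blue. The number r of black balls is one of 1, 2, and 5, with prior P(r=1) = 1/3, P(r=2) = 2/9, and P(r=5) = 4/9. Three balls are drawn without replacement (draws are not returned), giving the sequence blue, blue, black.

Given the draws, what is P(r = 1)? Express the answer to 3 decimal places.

0.556

The likelihood of the observed sequence under each hypothesis: P(data | r = 1) = (5/6)(4/5)(1/4) = 1/6; P(data | r = 2) = (4/6)(3/5)(2/4) = 1/5; P(data | r = 5) = (1/6)(0/5) = 0.
Weighting by the prior gives 1/3 · 1/6 = 1/18, 2/9 · 1/5 = 2/45, 4/9 · 0 = 0; these sum to 1/10.
Therefore the posterior P(r = 1 | data) = (1/18) / (1/10) = 5/9.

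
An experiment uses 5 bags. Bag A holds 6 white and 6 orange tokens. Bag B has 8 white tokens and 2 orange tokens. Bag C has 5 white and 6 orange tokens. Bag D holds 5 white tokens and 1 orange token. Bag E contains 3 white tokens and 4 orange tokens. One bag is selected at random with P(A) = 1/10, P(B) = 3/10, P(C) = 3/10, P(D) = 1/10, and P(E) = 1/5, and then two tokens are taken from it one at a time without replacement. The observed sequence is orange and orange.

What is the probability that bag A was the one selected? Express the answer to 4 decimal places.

Compute the likelihood of the observed sequence for each case: P(data | bag A) = (6/12)(5/11) = 0.22727; P(data | bag B) = (2/10)(1/9) = 0.022222; P(data | bag C) = (6/11)(5/10) = 0.27273; P(data | bag D) = (1/6)(0/5) = 0; P(data | bag E) = (4/7)(3/6) = 0.28571.
Multiplying each by its prior: 1/10 · 0.22727 = 0.022727, 3/10 · 0.022222 = 0.0066667, 3/10 · 0.27273 = 0.081818, 1/10 · 0 = 0, 1/5 · 0.28571 = 0.057143; with total 0.16835.
Therefore the posterior P(bag A | data) = (0.022727) / (0.16835) = 0.135.

0.1350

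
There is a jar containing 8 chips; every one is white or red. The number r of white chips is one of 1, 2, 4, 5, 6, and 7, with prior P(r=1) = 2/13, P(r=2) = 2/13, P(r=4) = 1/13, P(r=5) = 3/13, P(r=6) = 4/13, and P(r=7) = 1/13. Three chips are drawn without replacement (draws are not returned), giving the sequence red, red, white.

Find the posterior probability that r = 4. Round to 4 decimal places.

Under each hypothesis, the probability of the observed sequence is: P(data | r = 1) = (7/8)(6/7)(1/6) = 1/8; P(data | r = 2) = (6/8)(5/7)(2/6) = 5/28; P(data | r = 4) = (4/8)(3/7)(4/6) = 1/7; P(data | r = 5) = (3/8)(2/7)(5/6) = 5/56; P(data | r = 6) = (2/8)(1/7)(6/6) = 1/28; P(data | r = 7) = (1/8)(0/7) = 0.
Weighting by the prior gives 2/13 · 1/8 = 1/52, 2/13 · 5/28 = 5/182, 1/13 · 1/7 = 1/91, 3/13 · 5/56 = 15/728, 4/13 · 1/28 = 1/91, 1/13 · 0 = 0; these sum to 5/56.
Therefore the posterior P(r = 4 | data) = (1/91) / (5/56) = 8/65.

0.1231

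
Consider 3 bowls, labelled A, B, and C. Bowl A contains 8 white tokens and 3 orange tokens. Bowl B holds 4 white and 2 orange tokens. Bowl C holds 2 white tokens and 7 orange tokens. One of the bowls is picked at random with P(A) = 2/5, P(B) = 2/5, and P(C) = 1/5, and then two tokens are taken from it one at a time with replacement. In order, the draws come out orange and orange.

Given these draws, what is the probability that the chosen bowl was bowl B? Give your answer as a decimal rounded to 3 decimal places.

Under each hypothesis, the probability of the observed sequence is: P(data | bowl A) = (3/11)(3/11) = 0.07438; P(data | bowl B) = (2/6)(2/6) = 0.11111; P(data | bowl C) = (7/9)(7/9) = 0.60494.
The prior-weighted likelihoods are 2/5 · 0.07438 = 0.029752, 2/5 · 0.11111 = 0.044444, 1/5 · 0.60494 = 0.12099; summing to 0.19518.
So P(bowl B | data) = (0.044444) / (0.19518) = 0.22771.

0.228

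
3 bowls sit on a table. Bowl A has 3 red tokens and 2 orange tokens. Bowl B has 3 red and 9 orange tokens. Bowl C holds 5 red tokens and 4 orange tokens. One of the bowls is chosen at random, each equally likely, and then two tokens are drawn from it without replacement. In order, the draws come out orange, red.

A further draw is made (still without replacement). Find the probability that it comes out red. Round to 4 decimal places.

0.5108

For each hypothesis, P(data | H) works out to: P(data | bowl A) = (2/5)(3/4) = 0.3; P(data | bowl B) = (9/12)(3/11) = 0.20455; P(data | bowl C) = (4/9)(5/8) = 0.27778.
Weighting by the prior gives 1/3 · 0.3 = 0.1, 1/3 · 0.20455 = 0.068182, 1/3 · 0.27778 = 0.092593; summing to 0.26077.
The posterior is then P(bowl A | data) = 0.38347, P(bowl B | data) = 0.26146, P(bowl C | data) = 0.35507.
So P(red next | data) = Σ P(red next | H) P(H | data) = (2/3)(0.38347) + (1/5)(0.26146) + (4/7)(0.35507) = 0.51084.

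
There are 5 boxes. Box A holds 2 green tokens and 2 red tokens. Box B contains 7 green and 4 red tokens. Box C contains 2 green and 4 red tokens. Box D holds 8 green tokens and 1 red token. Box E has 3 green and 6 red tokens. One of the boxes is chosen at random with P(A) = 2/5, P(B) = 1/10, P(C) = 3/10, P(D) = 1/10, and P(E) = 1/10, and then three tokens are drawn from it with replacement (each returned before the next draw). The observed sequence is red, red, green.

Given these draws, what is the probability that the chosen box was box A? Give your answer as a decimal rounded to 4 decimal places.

The likelihood of the observed sequence under each hypothesis: P(data | box A) = (2/4)(2/4)(2/4) = 0.125; P(data | box B) = (4/11)(4/11)(7/11) = 0.084147; P(data | box C) = (4/6)(4/6)(2/6) = 0.14815; P(data | box D) = (1/9)(1/9)(8/9) = 0.010974; P(data | box E) = (6/9)(6/9)(3/9) = 0.14815.
The prior-weighted likelihoods are 2/5 · 0.125 = 0.05, 1/10 · 0.084147 = 0.0084147, 3/10 · 0.14815 = 0.044444, 1/10 · 0.010974 = 0.0010974, 1/10 · 0.14815 = 0.014815; summing to 0.11877.
Hence P(box A | data) = (0.05) / (0.11877) = 0.42098.

0.4210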